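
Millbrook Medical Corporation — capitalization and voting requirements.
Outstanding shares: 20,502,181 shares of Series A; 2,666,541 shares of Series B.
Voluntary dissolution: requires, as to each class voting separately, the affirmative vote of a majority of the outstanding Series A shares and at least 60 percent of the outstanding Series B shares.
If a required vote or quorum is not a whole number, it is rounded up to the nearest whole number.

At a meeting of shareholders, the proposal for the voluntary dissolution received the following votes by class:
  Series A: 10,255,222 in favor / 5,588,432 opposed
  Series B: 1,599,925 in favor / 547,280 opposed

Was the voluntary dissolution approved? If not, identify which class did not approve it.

Approved — every class gave the required vote.

Series A: a majority of 20502181 is 10251091; 10,251,091 required, 10,255,222 in favor — approved.
Series B: 3/5 of 2666541 = 1599924.60, rounded up to 1599925; 1,599,925 required, 1,599,925 in favor — approved.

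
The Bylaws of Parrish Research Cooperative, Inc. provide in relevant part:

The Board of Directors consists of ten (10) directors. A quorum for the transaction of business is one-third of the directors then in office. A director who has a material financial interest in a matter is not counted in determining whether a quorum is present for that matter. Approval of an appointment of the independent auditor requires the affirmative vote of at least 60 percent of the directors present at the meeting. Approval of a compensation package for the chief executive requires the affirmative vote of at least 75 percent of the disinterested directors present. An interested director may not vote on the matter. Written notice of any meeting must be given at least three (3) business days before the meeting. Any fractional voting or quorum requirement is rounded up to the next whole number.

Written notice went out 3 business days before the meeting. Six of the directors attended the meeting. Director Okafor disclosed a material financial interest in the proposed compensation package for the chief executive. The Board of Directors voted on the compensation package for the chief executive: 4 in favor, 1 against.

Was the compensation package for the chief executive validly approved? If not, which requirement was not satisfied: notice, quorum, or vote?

Valid — all requirements satisfied.

Notice: 3 business days given; 3 required (3 ≥ 3). Satisfied.
Quorum: 6 present, but the 1 interested director does not count, leaving 5. Quorum is 4. Satisfied.
Vote: the compensation package for the chief executive requires three-fourths of the disinterested directors present (6 − 1 = 5). 3/4 of 5 = 3.75, rounded up to 4, so 4 affirmative votes are needed; 4 voted in favor. Satisfied.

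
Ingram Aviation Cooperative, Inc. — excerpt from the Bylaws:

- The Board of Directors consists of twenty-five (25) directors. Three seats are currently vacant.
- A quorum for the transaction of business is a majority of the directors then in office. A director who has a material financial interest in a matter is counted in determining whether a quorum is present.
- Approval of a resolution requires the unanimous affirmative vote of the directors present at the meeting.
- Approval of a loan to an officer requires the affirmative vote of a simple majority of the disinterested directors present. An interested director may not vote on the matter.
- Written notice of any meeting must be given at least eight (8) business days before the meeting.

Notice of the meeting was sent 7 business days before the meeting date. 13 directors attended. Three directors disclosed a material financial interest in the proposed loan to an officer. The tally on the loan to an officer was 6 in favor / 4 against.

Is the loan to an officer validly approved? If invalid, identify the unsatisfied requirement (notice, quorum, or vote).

Invalid — notice requirement not satisfied.

Notice: 7 business days given; 8 required (7 < 8). Not satisfied.
Quorum: 13 present (interested directors count toward quorum); quorum is 12. Satisfied.
Vote: the loan to an officer requires a majority of the disinterested directors present (13 − 3 = 10). A majority of 10 is 6, so 6 affirmative votes are needed; 6 voted in favor. Satisfied.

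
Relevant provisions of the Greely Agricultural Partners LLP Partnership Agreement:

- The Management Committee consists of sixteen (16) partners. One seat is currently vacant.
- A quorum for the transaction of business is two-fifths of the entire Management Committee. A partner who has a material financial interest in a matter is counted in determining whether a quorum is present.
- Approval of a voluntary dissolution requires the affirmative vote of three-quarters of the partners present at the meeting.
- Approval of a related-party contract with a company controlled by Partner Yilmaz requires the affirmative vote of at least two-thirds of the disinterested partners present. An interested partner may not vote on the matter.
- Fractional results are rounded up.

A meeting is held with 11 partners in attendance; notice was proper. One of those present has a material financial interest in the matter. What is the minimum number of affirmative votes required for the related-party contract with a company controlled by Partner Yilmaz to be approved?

The related-party contract with a company controlled by Partner Yilmaz requires two-thirds of the disinterested partners present (11 − 1 = 10).
2/3 of 10 = 6.67, rounded up to 7.

7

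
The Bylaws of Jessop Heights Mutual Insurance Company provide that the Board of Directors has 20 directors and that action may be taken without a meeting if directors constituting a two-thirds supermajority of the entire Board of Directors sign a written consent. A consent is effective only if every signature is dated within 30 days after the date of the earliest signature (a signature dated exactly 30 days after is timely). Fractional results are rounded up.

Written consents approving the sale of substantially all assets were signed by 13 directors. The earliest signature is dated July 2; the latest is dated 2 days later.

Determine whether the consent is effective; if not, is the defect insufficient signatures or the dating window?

Not effective — insufficient signatures.

Signatures required: a two-thirds supermajority of 20 — 2/3 of 20 = 13.33, rounded up to 14, so 14 needed; 13 signed. Insufficient.
Dating window: the latest signature is 2 days after the earliest; the limit is 30 days. Within the window.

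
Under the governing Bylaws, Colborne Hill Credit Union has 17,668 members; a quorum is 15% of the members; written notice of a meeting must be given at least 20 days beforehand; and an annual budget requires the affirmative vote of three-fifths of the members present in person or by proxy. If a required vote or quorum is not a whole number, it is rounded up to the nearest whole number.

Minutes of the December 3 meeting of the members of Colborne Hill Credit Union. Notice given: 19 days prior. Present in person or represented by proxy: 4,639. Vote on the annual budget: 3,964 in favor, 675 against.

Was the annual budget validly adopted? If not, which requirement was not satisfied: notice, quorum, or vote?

Notice: 19 days given; 20 required. Not satisfied.
Quorum: 15% of 17,668 = 2,650.20, rounded up to 2,651; 4,639 present. Satisfied.
Vote: requires three-fifths of those present (4,639); 3/5 of 4639 = 2783.40, rounded up to 2784, so 2,784 needed; 3,964 in favor. Satisfied.

Invalid — notice requirement not satisfied.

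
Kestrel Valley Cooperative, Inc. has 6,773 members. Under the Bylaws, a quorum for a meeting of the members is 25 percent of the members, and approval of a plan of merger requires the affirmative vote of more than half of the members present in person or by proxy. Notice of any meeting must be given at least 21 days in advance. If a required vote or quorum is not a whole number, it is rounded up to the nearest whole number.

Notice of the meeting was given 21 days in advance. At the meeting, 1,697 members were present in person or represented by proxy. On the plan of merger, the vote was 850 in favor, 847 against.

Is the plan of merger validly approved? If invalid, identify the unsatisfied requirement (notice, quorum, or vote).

Valid — all requirements satisfied.

Notice: 21 days given; 21 required. Satisfied.
Quorum: 25% of 6,773 = 1,693.25, rounded up to 1,694; 1,697 present. Satisfied.
Vote: requires a majority of those present (1,697); a majority of 1697 is 849, so 849 needed; 850 in favor. Satisfied.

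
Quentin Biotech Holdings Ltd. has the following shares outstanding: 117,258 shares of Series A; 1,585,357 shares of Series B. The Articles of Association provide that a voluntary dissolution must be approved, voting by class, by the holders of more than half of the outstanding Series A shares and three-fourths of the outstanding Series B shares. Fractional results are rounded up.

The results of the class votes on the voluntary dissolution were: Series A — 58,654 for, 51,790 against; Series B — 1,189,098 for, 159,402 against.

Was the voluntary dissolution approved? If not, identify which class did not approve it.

Approved — every class gave the required vote.

Series A: a majority of 117258 is 58630; 58,630 required, 58,654 in favor — approved.
Series B: 3/4 of 1585357 = 1189017.75, rounded up to 1189018; 1,189,018 required, 1,189,098 in favor — approved.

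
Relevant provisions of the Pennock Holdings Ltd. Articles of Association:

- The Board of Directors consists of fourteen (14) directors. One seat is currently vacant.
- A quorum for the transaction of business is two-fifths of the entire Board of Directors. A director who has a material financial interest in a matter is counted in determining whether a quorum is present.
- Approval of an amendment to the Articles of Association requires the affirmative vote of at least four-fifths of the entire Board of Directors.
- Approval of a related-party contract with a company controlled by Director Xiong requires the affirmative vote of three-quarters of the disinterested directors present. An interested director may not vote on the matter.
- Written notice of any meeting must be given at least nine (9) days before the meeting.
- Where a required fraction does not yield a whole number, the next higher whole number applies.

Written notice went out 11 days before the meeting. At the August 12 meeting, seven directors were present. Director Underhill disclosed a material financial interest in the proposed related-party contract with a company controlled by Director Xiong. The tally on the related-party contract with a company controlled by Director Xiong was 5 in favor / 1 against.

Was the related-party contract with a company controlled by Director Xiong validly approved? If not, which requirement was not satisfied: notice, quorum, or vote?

Valid — all requirements satisfied.

Notice: 11 days given; 9 required (11 ≥ 9). Satisfied.
Quorum: 7 present (interested directors count toward quorum); quorum is 6. Satisfied.
Vote: the related-party contract with a company controlled by Director Xiong requires three-fourths of the disinterested directors present (7 − 1 = 6). 3/4 of 6 = 4.50, rounded up to 5, so 5 affirmative votes are needed; 5 voted in favor. Satisfied.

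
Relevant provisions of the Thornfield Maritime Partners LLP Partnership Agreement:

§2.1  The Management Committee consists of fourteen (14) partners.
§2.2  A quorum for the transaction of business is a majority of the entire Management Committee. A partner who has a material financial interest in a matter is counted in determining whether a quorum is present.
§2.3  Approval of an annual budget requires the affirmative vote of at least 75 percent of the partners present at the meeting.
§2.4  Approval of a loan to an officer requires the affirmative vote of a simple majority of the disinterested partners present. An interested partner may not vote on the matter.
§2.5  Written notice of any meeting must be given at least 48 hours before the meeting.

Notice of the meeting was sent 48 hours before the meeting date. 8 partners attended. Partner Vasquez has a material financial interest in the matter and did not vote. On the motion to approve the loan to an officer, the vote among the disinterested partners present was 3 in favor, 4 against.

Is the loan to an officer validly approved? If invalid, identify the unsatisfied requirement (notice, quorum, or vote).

Invalid — vote requirement not satisfied.

Notice: 48 hours given; 48 required (48 ≥ 48). Satisfied.
Quorum: 8 present (interested partners count toward quorum); quorum is 8. Satisfied.
Vote: the loan to an officer requires a majority of the disinterested partners present (8 − 1 = 7). A majority of 7 is 4, so 4 affirmative votes are needed; 3 voted in favor. Not satisfied.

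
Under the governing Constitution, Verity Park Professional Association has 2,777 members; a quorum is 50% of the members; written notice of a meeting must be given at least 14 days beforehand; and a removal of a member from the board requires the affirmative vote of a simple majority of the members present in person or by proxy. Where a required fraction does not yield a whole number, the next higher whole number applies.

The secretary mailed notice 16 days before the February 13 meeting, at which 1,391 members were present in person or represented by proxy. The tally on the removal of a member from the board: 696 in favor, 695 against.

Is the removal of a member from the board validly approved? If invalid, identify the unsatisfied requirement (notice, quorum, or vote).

Notice: 16 days given; 14 required. Satisfied.
Quorum: 50% of 2,777 = 1,388.50, rounded up to 1,389; 1,391 present. Satisfied.
Vote: requires a majority of those present (1,391); a majority of 1391 is 696, so 696 needed; 696 in favor. Satisfied.

Valid — all requirements satisfied.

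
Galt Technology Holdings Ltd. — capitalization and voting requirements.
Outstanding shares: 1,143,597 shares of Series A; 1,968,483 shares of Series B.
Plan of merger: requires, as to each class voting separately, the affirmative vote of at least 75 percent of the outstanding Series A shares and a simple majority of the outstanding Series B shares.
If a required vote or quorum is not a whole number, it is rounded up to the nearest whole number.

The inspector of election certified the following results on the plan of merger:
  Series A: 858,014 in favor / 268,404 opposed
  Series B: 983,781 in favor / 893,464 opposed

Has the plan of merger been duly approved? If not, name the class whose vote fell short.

Series A: 3/4 of 1143597 = 857697.75, rounded up to 857698; 857,698 required, 858,014 in favor — approved.
Series B: a majority of 1968483 is 984242; 984,242 required, 983,781 in favor — not approved.

Not approved — the Series B shares did not give the required vote.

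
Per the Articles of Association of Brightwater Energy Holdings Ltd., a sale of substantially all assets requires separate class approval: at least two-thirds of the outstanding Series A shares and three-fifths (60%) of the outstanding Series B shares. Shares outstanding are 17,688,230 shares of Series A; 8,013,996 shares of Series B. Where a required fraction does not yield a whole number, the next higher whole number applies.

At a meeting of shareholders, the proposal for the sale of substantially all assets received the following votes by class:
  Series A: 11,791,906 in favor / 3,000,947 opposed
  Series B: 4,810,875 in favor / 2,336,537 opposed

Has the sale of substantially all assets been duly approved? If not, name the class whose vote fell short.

Series A: 2/3 of 17688230 = 11792153.33, rounded up to 11792154; 11,792,154 required, 11,791,906 in favor — not approved.
Series B: 3/5 of 8013996 = 4808397.60, rounded up to 4808398; 4,808,398 required, 4,810,875 in favor — approved.

Not approved — the Series A shares did not give the required vote.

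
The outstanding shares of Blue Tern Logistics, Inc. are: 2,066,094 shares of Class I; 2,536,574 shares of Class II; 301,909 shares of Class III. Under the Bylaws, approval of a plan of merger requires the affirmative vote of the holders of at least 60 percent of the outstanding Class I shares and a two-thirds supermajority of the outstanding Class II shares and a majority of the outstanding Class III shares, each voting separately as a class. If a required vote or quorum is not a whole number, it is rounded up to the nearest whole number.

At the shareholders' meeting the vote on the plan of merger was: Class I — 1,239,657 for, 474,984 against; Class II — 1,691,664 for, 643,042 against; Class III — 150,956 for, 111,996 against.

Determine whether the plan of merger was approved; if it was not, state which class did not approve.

Approved — every class gave the required vote.

Class I: 3/5 of 2066094 = 1239656.40, rounded up to 1239657; 1,239,657 required, 1,239,657 in favor — approved.
Class II: 2/3 of 2536574 = 1691049.33, rounded up to 1691050; 1,691,050 required, 1,691,664 in favor — approved.
Class III: a majority of 301909 is 150955; 150,955 required, 150,956 in favor — approved.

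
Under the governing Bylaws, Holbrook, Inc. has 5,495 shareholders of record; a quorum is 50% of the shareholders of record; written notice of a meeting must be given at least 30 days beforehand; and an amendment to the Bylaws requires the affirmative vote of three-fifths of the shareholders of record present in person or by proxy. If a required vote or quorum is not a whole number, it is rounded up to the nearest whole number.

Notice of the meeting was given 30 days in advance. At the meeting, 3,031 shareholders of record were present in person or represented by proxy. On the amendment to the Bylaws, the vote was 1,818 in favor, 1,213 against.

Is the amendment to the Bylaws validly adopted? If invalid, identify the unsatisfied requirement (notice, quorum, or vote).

Invalid — vote requirement not satisfied.

Notice: 30 days given; 30 required. Satisfied.
Quorum: 50% of 5,495 = 2,747.50, rounded up to 2,748; 3,031 present. Satisfied.
Vote: requires three-fifths of those present (3,031); 3/5 of 3031 = 1818.60, rounded up to 1819, so 1,819 needed; 1,818 in favor. Not satisfied.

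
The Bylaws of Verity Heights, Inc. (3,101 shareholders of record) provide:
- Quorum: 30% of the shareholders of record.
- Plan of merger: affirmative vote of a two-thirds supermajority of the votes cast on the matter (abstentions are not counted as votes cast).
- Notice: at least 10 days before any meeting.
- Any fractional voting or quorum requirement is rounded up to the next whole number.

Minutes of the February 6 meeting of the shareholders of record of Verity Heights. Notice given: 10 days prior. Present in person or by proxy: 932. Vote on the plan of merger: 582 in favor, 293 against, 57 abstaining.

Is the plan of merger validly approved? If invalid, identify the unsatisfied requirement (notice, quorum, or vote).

Invalid — vote requirement not satisfied.

Notice: 10 days given; 10 required. Satisfied.
Quorum: 30% of 3,101 = 930.30, rounded up to 931; 932 present. Satisfied.
Vote: requires two-thirds of the votes cast (932 − 57 abstaining = 875); 2/3 of 875 = 583.33, rounded up to 584, so 584 needed; 582 in favor. Not satisfied.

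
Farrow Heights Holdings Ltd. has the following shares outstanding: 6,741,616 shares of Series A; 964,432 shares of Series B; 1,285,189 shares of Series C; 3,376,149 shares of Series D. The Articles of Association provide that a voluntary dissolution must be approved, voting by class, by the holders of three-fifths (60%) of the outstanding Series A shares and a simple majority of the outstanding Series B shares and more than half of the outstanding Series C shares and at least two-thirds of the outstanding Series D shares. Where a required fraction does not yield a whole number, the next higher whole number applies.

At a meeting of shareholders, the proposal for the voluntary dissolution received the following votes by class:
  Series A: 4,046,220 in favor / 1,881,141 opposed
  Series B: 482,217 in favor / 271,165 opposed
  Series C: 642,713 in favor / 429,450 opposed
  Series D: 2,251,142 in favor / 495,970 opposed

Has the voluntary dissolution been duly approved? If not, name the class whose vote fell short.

Series A: 3/5 of 6741616 = 4044969.60, rounded up to 4044970; 4,044,970 required, 4,046,220 in favor — approved.
Series B: a majority of 964432 is 482217; 482,217 required, 482,217 in favor — approved.
Series C: a majority of 1285189 is 642595; 642,595 required, 642,713 in favor — approved.
Series D: 2/3 of 3376149 = 2250766; 2,250,766 required, 2,251,142 in favor — approved.

Approved — every class gave the required vote.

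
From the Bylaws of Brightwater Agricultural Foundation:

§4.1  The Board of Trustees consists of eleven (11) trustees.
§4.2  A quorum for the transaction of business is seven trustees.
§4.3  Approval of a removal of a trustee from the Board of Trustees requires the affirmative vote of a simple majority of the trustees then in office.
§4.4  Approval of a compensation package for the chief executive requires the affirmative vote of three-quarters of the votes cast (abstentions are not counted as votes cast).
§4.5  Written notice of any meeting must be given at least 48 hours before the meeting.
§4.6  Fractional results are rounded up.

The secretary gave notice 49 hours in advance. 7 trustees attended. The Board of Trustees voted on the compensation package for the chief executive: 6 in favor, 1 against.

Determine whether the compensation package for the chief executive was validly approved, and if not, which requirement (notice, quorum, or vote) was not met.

Notice: 49 hours given; 48 required (49 ≥ 48). Satisfied.
Quorum: 7 present; quorum is 7. Satisfied.
Vote: the compensation package for the chief executive requires three-fourths of the votes cast (7). 3/4 of 7 = 5.25, rounded up to 6, so 6 affirmative votes are needed; 6 voted in favor. Satisfied.

Valid — all requirements satisfied.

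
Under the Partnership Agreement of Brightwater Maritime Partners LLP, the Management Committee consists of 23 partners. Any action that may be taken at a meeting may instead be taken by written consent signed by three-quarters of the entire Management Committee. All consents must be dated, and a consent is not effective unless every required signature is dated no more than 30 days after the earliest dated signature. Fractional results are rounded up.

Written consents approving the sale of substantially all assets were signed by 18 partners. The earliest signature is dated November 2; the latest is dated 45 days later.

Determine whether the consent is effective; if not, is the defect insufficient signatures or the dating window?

Signatures required: three-quarters of 23 — 3/4 of 23 = 17.25, rounded up to 18, so 18 needed; 18 signed. Sufficient.
Dating window: the latest signature is 45 days after the earliest; the limit is 30 days. Outside the window.

Not effective — dating-window requirement not satisfied.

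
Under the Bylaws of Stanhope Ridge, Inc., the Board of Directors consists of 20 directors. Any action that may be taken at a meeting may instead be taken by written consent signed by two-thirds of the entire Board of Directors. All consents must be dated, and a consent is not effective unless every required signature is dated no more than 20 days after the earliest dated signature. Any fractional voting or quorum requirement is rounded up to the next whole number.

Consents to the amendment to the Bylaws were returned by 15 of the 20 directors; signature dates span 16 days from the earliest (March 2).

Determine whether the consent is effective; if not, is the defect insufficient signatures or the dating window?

Effective — both the signature and dating-window requirements are satisfied.

Signatures required: two-thirds of 20 — 2/3 of 20 = 13.33, rounded up to 14, so 14 needed; 15 signed. Sufficient.
Dating window: the latest signature is 16 days after the earliest; the limit is 20 days. Within the window.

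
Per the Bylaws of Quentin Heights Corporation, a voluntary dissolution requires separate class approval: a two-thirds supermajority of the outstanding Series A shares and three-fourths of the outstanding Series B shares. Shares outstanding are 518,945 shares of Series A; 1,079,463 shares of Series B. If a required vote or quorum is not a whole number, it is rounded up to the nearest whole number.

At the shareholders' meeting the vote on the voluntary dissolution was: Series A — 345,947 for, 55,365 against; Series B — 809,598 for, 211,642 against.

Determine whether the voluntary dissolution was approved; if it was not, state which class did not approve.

Series A: 2/3 of 518945 = 345963.33, rounded up to 345964; 345,964 required, 345,947 in favor — not approved.
Series B: 3/4 of 1079463 = 809597.25, rounded up to 809598; 809,598 required, 809,598 in favor — approved.

Not approved — the Series A shares did not give the required vote.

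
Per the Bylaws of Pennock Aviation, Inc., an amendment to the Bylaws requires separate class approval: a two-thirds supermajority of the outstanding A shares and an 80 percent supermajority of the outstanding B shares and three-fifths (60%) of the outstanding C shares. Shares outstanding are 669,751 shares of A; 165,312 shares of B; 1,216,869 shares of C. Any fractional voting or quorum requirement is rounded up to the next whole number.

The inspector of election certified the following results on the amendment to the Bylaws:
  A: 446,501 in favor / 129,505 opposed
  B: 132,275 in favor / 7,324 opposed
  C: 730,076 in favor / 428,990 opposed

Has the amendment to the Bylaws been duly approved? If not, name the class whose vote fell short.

A: 2/3 of 669751 = 446500.67, rounded up to 446501; 446,501 required, 446,501 in favor — approved.
B: 4/5 of 165312 = 132249.60, rounded up to 132250; 132,250 required, 132,275 in favor — approved.
C: 3/5 of 1216869 = 730121.40, rounded up to 730122; 730,122 required, 730,076 in favor — not approved.

Not approved — the C shares did not give the required vote.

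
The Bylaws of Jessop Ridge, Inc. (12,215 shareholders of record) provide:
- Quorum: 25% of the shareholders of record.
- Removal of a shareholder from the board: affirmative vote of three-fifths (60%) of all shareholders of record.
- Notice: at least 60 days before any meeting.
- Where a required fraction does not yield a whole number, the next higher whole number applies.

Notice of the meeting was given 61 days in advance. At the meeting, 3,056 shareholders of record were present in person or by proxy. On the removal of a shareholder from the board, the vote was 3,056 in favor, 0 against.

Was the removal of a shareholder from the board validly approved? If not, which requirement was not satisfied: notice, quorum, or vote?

Notice: 61 days given; 60 required. Satisfied.
Quorum: 25% of 12,215 = 3,053.75, rounded up to 3,054; 3,056 present. Satisfied.
Vote: requires three-fifths of all shareholders of record (12,215); 3/5 of 12215 = 7329, so 7,329 needed; 3,056 in favor. Not satisfied.

Invalid — vote requirement not satisfied.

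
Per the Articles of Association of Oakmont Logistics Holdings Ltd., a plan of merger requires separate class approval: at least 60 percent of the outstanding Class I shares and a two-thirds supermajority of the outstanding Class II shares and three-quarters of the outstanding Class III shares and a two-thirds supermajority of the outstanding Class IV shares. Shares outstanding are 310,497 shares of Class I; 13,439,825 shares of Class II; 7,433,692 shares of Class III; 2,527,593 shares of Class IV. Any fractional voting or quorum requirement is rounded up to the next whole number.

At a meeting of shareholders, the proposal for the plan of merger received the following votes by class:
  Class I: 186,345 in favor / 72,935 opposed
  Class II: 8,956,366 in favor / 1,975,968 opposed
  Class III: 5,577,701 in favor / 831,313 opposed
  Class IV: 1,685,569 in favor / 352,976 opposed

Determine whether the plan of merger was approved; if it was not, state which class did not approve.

Class I: 3/5 of 310497 = 186298.20, rounded up to 186299; 186,299 required, 186,345 in favor — approved.
Class II: 2/3 of 13439825 = 8959883.33, rounded up to 8959884; 8,959,884 required, 8,956,366 in favor — not approved.
Class III: 3/4 of 7433692 = 5575269; 5,575,269 required, 5,577,701 in favor — approved.
Class IV: 2/3 of 2527593 = 1685062; 1,685,062 required, 1,685,569 in favor — approved.

Not approved — the Class II shares did not give the required vote.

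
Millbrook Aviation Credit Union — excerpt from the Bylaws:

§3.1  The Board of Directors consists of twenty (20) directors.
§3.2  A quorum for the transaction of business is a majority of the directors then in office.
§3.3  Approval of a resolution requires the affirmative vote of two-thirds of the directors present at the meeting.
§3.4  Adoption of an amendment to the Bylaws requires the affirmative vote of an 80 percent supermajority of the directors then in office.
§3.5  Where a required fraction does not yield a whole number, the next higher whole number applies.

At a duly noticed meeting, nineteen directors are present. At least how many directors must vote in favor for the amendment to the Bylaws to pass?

16

The amendment to the Bylaws requires four-fifths of the directors then in office (20).
4/5 of 20 = 16.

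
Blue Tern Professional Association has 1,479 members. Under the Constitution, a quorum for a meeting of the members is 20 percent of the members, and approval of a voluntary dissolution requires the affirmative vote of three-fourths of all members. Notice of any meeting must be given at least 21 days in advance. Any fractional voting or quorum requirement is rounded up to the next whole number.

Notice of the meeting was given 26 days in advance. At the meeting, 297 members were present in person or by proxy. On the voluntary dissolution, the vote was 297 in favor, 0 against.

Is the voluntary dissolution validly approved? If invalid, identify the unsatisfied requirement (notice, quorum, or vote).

Notice: 26 days given; 21 required. Satisfied.
Quorum: 20% of 1,479 = 295.80, rounded up to 296; 297 present. Satisfied.
Vote: requires three-fourths of all members (1,479); 3/4 of 1479 = 1109.25, rounded up to 1110, so 1,110 needed; 297 in favor. Not satisfied.

Invalid — vote requirement not satisfied.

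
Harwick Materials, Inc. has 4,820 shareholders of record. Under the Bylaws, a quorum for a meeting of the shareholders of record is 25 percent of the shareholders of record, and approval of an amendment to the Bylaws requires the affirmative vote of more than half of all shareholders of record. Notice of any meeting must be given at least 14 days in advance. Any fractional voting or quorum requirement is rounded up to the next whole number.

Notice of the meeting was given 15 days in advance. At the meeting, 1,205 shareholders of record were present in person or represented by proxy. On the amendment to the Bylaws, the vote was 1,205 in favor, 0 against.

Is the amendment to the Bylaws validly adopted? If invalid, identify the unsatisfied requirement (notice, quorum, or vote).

Notice: 15 days given; 14 required. Satisfied.
Quorum: 25% of 4,820 = 1,205; 1,205 present. Satisfied.
Vote: requires a majority of all shareholders of record (4,820); a majority of 4820 is 2411, so 2,411 needed; 1,205 in favor. Not satisfied.

Invalid — vote requirement not satisfied.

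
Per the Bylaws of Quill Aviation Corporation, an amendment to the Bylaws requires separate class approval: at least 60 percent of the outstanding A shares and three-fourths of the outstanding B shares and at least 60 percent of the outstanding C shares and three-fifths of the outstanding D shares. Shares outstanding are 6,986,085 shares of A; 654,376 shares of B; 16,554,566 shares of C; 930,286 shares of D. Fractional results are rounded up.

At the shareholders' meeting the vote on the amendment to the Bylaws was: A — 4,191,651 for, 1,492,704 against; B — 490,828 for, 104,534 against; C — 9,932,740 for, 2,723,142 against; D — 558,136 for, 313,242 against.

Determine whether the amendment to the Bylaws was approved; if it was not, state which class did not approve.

Not approved — the D shares did not give the required vote.

A: 3/5 of 6986085 = 4191651; 4,191,651 required, 4,191,651 in favor — approved.
B: 3/4 of 654376 = 490782; 490,782 required, 490,828 in favor — approved.
C: 3/5 of 16554566 = 9932739.60, rounded up to 9932740; 9,932,740 required, 9,932,740 in favor — approved.
D: 3/5 of 930286 = 558171.60, rounded up to 558172; 558,172 required, 558,136 in favor — not approved.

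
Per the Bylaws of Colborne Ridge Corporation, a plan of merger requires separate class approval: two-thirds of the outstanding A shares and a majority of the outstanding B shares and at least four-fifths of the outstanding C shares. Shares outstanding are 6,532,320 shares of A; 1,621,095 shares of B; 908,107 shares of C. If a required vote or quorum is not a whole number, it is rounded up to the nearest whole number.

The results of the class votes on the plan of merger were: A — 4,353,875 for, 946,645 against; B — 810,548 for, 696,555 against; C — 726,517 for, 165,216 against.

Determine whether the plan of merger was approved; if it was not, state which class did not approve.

A: 2/3 of 6532320 = 4354880; 4,354,880 required, 4,353,875 in favor — not approved.
B: a majority of 1621095 is 810548; 810,548 required, 810,548 in favor — approved.
C: 4/5 of 908107 = 726485.60, rounded up to 726486; 726,486 required, 726,517 in favor — approved.

Not approved — the A shares did not give the required vote.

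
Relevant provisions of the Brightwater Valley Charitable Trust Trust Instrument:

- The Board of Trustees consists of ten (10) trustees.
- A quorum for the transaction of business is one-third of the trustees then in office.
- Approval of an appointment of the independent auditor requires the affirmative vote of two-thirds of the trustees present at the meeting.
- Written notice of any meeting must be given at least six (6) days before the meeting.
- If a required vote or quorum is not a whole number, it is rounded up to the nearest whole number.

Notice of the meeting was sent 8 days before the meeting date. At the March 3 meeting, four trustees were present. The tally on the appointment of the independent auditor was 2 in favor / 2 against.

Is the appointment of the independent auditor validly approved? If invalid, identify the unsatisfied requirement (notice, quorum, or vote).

Invalid — vote requirement not satisfied.

Notice: 8 days given; 6 required (8 ≥ 6). Satisfied.
Quorum: 4 present; quorum is 4. Satisfied.
Vote: the appointment of the independent auditor requires two-thirds of the trustees present (4). 2/3 of 4 = 2.67, rounded up to 3, so 3 affirmative votes are needed; 2 voted in favor. Not satisfied.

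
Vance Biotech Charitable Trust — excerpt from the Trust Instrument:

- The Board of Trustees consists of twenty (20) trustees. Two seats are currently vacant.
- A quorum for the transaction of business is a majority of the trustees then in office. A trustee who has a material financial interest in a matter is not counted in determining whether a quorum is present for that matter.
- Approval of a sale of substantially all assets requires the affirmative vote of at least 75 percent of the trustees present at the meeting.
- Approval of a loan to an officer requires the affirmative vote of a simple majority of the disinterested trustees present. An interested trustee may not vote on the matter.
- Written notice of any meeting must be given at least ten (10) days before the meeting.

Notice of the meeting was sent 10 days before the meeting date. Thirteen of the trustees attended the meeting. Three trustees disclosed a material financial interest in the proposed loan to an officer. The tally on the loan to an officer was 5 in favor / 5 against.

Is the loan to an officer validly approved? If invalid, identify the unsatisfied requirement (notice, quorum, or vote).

Invalid — vote requirement not satisfied.

Notice: 10 days given; 10 required (10 ≥ 10). Satisfied.
Quorum: 13 present, but the 3 interested trustees do not count, leaving 10. Quorum is 10. Satisfied.
Vote: the loan to an officer requires a majority of the disinterested trustees present (13 − 3 = 10). A majority of 10 is 6, so 6 affirmative votes are needed; 5 voted in favor. Not satisfied.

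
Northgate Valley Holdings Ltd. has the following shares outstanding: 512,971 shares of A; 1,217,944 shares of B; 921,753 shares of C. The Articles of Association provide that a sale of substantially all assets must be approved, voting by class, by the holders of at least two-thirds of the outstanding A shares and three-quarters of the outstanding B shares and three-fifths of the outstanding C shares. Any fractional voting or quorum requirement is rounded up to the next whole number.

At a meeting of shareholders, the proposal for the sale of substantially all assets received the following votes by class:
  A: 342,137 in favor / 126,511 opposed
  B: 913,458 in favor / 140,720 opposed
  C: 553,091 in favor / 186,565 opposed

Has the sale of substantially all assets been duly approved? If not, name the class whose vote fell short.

A: 2/3 of 512971 = 341980.67, rounded up to 341981; 341,981 required, 342,137 in favor — approved.
B: 3/4 of 1217944 = 913458; 913,458 required, 913,458 in favor — approved.
C: 3/5 of 921753 = 553051.80, rounded up to 553052; 553,052 required, 553,091 in favor — approved.

Approved — every class gave the required vote.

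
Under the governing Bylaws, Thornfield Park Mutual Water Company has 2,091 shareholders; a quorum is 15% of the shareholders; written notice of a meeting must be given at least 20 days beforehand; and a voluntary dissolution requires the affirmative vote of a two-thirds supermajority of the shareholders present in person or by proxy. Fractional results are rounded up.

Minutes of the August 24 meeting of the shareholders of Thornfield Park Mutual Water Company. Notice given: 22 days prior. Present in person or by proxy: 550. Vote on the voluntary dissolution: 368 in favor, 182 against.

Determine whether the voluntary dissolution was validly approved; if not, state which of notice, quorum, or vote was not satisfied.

Notice: 22 days given; 20 required. Satisfied.
Quorum: 15% of 2,091 = 313.65, rounded up to 314; 550 present. Satisfied.
Vote: requires two-thirds of those present (550); 2/3 of 550 = 366.67, rounded up to 367, so 367 needed; 368 in favor. Satisfied.

Valid — all requirements satisfied.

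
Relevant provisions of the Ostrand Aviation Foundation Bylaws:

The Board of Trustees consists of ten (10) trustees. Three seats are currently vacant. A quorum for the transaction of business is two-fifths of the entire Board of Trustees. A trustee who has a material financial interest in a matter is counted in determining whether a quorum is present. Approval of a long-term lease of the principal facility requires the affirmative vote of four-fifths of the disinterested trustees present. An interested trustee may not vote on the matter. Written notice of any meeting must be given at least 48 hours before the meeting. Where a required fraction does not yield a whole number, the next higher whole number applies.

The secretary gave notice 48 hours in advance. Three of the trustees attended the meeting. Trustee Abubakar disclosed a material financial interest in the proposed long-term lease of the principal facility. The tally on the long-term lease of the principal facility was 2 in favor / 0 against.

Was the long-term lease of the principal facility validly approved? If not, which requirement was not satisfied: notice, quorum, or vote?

Notice: 48 hours given; 48 required (48 ≥ 48). Satisfied.
Quorum: 3 present (interested trustees count toward quorum); quorum is 4. Not satisfied.
Vote: the long-term lease of the principal facility requires four-fifths of the disinterested trustees present (3 − 1 = 2). 4/5 of 2 = 1.60, rounded up to 2, so 2 affirmative votes are needed; 2 voted in favor. Satisfied. (Moot — without a quorum no business can be validly transacted.)

Invalid — quorum requirement not satisfied.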